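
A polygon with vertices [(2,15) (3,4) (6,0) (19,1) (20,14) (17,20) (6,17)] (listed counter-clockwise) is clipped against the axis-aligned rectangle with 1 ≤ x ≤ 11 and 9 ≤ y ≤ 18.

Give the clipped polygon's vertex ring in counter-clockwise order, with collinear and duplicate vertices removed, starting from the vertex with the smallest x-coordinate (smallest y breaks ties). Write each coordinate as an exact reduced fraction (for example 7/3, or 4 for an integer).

Clipped polygon: [(2,15) (28/11,9) (11,9) (11,18) (29/3,18) (6,17)]

1. After x ≥ 1: [(2,15) (3,4) (6,0) (19,1) (20,14) (17,20) (6,17)]
2. After x ≤ 11: [(2,15) (3,4) (6,0) (11,5/13) (11,202/11) (6,17)]
3. After y ≥ 9: [(2,15) (28/11,9) (11,9) (11,202/11) (6,17)]
4. After y ≤ 18: [(2,15) (28/11,9) (11,9) (11,18) (29/3,18) (6,17)]
5. Canonical ring: [(2,15) (28/11,9) (11,9) (11,18) (29/3,18) (6,17)]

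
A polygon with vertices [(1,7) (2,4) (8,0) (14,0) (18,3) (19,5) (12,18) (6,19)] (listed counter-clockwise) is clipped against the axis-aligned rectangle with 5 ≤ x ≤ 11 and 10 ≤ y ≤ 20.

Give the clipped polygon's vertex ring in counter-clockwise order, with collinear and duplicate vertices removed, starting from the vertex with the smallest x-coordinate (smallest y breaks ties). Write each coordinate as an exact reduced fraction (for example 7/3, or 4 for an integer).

1. After x ≥ 5: [(5,83/5) (5,2) (8,0) (14,0) (18,3) (19,5) (12,18) (6,19)]
2. After x ≤ 11: [(5,83/5) (5,2) (8,0) (11,0) (11,109/6) (6,19)]
3. After y ≥ 10: [(5,83/5) (5,10) (11,10) (11,109/6) (6,19)]
4. After y ≤ 20: [(5,83/5) (5,10) (11,10) (11,109/6) (6,19)]
5. Canonical ring: [(5,10) (11,10) (11,109/6) (6,19) (5,83/5)]

Clipped polygon: [(5,10) (11,10) (11,109/6) (6,19) (5,83/5)]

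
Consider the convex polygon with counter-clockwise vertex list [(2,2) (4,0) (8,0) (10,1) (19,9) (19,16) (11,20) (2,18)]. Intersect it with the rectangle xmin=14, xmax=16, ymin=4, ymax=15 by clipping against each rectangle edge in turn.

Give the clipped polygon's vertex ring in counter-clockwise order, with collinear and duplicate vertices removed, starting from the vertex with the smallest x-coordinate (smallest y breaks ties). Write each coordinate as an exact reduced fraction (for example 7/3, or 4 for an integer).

Clipped polygon: [(14,41/9) (16,19/3) (16,15) (14,15)]

1. After x ≥ 14: [(14,41/9) (19,9) (19,16) (14,37/2)]
2. After x ≤ 16: [(14,41/9) (16,19/3) (16,35/2) (14,37/2)]
3. After y ≥ 4: [(14,41/9) (16,19/3) (16,35/2) (14,37/2)]
4. After y ≤ 15: [(14,15) (14,41/9) (16,19/3) (16,15)]
5. Canonical ring: [(14,41/9) (16,19/3) (16,15) (14,15)]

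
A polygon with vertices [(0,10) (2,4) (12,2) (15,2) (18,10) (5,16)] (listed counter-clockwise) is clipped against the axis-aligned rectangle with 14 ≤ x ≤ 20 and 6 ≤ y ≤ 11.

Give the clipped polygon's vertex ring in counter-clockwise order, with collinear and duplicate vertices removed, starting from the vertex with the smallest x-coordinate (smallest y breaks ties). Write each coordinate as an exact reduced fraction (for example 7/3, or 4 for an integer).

1. After x ≥ 14: [(14,2) (15,2) (18,10) (14,154/13)]
2. After x ≤ 20: [(14,2) (15,2) (18,10) (14,154/13)]
3. After y ≥ 6: [(14,6) (33/2,6) (18,10) (14,154/13)]
4. After y ≤ 11: [(14,11) (14,6) (33/2,6) (18,10) (95/6,11)]
5. Canonical ring: [(14,6) (33/2,6) (18,10) (95/6,11) (14,11)]

Clipped polygon: [(14,6) (33/2,6) (18,10) (95/6,11) (14,11)]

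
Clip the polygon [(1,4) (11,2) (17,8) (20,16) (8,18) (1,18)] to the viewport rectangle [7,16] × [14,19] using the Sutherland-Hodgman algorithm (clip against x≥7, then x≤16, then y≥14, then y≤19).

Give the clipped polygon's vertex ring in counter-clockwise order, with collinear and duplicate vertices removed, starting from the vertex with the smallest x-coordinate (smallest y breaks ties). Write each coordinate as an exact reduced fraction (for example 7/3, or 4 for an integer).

Clipped polygon: [(7,14) (16,14) (16,50/3) (8,18) (7,18)]

1. After x ≥ 7: [(7,14/5) (11,2) (17,8) (20,16) (8,18) (7,18)]
2. After x ≤ 16: [(7,14/5) (11,2) (16,7) (16,50/3) (8,18) (7,18)]
3. After y ≥ 14: [(7,14) (16,14) (16,50/3) (8,18) (7,18)]
4. After y ≤ 19: [(7,14) (16,14) (16,50/3) (8,18) (7,18)]
5. Canonical ring: [(7,14) (16,14) (16,50/3) (8,18) (7,18)]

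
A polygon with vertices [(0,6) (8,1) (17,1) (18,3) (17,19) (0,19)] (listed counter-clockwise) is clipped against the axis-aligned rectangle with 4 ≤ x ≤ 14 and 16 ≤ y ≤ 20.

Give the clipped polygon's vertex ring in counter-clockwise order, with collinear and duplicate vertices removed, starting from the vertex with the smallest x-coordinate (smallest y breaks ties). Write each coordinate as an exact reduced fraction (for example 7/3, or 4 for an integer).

Clipped polygon: [(4,16) (14,16) (14,19) (4,19)]

1. After x ≥ 4: [(4,7/2) (8,1) (17,1) (18,3) (17,19) (4,19)]
2. After x ≤ 14: [(4,7/2) (8,1) (14,1) (14,19) (4,19)]
3. After y ≥ 16: [(4,16) (14,16) (14,19) (4,19)]
4. After y ≤ 20: [(4,16) (14,16) (14,19) (4,19)]
5. Canonical ring: [(4,16) (14,16) (14,19) (4,19)]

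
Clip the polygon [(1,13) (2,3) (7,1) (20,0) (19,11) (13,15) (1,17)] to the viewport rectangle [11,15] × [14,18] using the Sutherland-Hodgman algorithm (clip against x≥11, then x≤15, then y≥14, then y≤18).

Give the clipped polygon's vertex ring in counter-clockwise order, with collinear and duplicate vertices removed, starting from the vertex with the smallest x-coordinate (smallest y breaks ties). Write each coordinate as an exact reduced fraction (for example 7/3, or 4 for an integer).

Clipped polygon: [(11,14) (29/2,14) (13,15) (11,46/3)]

1. After x ≥ 11: [(11,9/13) (20,0) (19,11) (13,15) (11,46/3)]
2. After x ≤ 15: [(11,9/13) (15,5/13) (15,41/3) (13,15) (11,46/3)]
3. After y ≥ 14: [(11,14) (29/2,14) (13,15) (11,46/3)]
4. After y ≤ 18: [(11,14) (29/2,14) (13,15) (11,46/3)]
5. Canonical ring: [(11,14) (29/2,14) (13,15) (11,46/3)]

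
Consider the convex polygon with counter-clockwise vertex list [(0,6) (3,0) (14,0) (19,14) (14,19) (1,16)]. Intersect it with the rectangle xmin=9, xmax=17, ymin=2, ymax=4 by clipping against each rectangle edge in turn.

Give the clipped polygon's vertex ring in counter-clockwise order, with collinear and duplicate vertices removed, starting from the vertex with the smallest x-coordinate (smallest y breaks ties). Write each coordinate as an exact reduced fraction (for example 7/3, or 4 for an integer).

1. After x ≥ 9: [(9,0) (14,0) (19,14) (14,19) (9,232/13)]
2. After x ≤ 17: [(9,0) (14,0) (17,42/5) (17,16) (14,19) (9,232/13)]
3. After y ≥ 2: [(9,2) (103/7,2) (17,42/5) (17,16) (14,19) (9,232/13)]
4. After y ≤ 4: [(9,4) (9,2) (103/7,2) (108/7,4)]
5. Canonical ring: [(9,2) (103/7,2) (108/7,4) (9,4)]

Clipped polygon: [(9,2) (103/7,2) (108/7,4) (9,4)]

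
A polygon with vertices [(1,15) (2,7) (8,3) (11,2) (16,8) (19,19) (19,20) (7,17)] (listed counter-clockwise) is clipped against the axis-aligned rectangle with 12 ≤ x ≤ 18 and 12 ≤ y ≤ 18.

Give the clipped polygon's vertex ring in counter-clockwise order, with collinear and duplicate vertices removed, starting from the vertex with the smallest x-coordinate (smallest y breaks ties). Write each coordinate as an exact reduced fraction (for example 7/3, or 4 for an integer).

1. After x ≥ 12: [(12,16/5) (16,8) (19,19) (19,20) (12,73/4)]
2. After x ≤ 18: [(12,16/5) (16,8) (18,46/3) (18,79/4) (12,73/4)]
3. After y ≥ 12: [(12,12) (188/11,12) (18,46/3) (18,79/4) (12,73/4)]
4. After y ≤ 18: [(12,18) (12,12) (188/11,12) (18,46/3) (18,18)]
5. Canonical ring: [(12,12) (188/11,12) (18,46/3) (18,18) (12,18)]

Clipped polygon: [(12,12) (188/11,12) (18,46/3) (18,18) (12,18)]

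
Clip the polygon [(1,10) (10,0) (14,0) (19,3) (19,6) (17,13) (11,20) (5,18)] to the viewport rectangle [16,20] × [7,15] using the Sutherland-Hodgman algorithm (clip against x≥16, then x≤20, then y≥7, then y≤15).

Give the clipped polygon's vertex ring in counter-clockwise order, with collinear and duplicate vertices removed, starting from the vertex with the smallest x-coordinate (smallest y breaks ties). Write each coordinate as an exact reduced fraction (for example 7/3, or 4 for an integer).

Clipped polygon: [(16,7) (131/7,7) (17,13) (16,85/6)]

1. After x ≥ 16: [(16,6/5) (19,3) (19,6) (17,13) (16,85/6)]
2. After x ≤ 20: [(16,6/5) (19,3) (19,6) (17,13) (16,85/6)]
3. After y ≥ 7: [(16,7) (131/7,7) (17,13) (16,85/6)]
4. After y ≤ 15: [(16,7) (131/7,7) (17,13) (16,85/6)]
5. Canonical ring: [(16,7) (131/7,7) (17,13) (16,85/6)]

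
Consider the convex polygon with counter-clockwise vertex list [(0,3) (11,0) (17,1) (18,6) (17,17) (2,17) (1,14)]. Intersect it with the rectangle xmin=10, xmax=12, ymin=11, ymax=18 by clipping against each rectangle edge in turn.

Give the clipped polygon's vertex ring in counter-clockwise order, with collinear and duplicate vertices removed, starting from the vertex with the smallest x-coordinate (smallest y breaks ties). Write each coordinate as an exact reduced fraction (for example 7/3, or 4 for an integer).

Clipped polygon: [(10,11) (12,11) (12,17) (10,17)]

1. After x ≥ 10: [(10,3/11) (11,0) (17,1) (18,6) (17,17) (10,17)]
2. After x ≤ 12: [(10,3/11) (11,0) (12,1/6) (12,17) (10,17)]
3. After y ≥ 11: [(10,11) (12,11) (12,17) (10,17)]
4. After y ≤ 18: [(10,11) (12,11) (12,17) (10,17)]
5. Canonical ring: [(10,11) (12,11) (12,17) (10,17)]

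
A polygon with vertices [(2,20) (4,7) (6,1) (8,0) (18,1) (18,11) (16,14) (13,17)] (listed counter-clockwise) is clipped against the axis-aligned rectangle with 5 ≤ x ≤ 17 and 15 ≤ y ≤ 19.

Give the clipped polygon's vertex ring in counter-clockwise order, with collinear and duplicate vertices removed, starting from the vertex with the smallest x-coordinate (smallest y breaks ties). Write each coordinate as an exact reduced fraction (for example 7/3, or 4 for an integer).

1. After x ≥ 5: [(5,211/11) (5,4) (6,1) (8,0) (18,1) (18,11) (16,14) (13,17)]
2. After x ≤ 17: [(5,211/11) (5,4) (6,1) (8,0) (17,9/10) (17,25/2) (16,14) (13,17)]
3. After y ≥ 15: [(5,211/11) (5,15) (15,15) (13,17)]
4. After y ≤ 19: [(17/3,19) (5,19) (5,15) (15,15) (13,17)]
5. Canonical ring: [(5,15) (15,15) (13,17) (17/3,19) (5,19)]

Clipped polygon: [(5,15) (15,15) (13,17) (17/3,19) (5,19)]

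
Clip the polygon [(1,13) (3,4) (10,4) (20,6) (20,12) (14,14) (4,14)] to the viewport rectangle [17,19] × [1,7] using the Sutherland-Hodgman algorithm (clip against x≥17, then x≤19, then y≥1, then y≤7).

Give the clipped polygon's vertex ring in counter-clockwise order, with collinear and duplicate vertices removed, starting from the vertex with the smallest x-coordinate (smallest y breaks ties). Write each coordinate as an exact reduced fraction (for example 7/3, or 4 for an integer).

1. After x ≥ 17: [(17,27/5) (20,6) (20,12) (17,13)]
2. After x ≤ 19: [(17,27/5) (19,29/5) (19,37/3) (17,13)]
3. After y ≥ 1: [(17,27/5) (19,29/5) (19,37/3) (17,13)]
4. After y ≤ 7: [(17,7) (17,27/5) (19,29/5) (19,7)]
5. Canonical ring: [(17,27/5) (19,29/5) (19,7) (17,7)]

Clipped polygon: [(17,27/5) (19,29/5) (19,7) (17,7)]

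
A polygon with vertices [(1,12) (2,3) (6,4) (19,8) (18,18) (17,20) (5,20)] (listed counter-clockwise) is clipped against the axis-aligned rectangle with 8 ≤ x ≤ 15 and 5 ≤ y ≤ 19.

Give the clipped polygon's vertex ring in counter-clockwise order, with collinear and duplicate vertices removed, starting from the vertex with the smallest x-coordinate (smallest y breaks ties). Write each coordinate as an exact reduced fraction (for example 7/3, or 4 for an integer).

Clipped polygon: [(8,5) (37/4,5) (15,88/13) (15,19) (8,19)]

1. After x ≥ 8: [(8,60/13) (19,8) (18,18) (17,20) (8,20)]
2. After x ≤ 15: [(8,60/13) (15,88/13) (15,20) (8,20)]
3. After y ≥ 5: [(8,5) (37/4,5) (15,88/13) (15,20) (8,20)]
4. After y ≤ 19: [(8,19) (8,5) (37/4,5) (15,88/13) (15,19)]
5. Canonical ring: [(8,5) (37/4,5) (15,88/13) (15,19) (8,19)]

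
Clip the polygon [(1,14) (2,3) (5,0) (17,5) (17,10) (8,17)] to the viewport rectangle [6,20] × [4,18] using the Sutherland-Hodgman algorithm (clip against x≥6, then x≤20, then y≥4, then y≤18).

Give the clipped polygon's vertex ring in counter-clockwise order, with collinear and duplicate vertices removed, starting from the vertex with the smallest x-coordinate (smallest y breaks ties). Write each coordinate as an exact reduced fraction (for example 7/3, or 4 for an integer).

1. After x ≥ 6: [(6,113/7) (6,5/12) (17,5) (17,10) (8,17)]
2. After x ≤ 20: [(6,113/7) (6,5/12) (17,5) (17,10) (8,17)]
3. After y ≥ 4: [(6,113/7) (6,4) (73/5,4) (17,5) (17,10) (8,17)]
4. After y ≤ 18: [(6,113/7) (6,4) (73/5,4) (17,5) (17,10) (8,17)]
5. Canonical ring: [(6,4) (73/5,4) (17,5) (17,10) (8,17) (6,113/7)]

Clipped polygon: [(6,4) (73/5,4) (17,5) (17,10) (8,17) (6,113/7)]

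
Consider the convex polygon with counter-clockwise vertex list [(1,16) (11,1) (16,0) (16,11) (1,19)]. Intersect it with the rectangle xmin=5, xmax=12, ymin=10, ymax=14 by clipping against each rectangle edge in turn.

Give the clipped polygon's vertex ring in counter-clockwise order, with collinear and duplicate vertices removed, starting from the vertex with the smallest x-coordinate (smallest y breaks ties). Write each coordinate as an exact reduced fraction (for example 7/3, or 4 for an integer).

1. After x ≥ 5: [(5,10) (11,1) (16,0) (16,11) (5,253/15)]
2. After x ≤ 12: [(5,10) (11,1) (12,4/5) (12,197/15) (5,253/15)]
3. After y ≥ 10: [(5,10) (5,10) (12,10) (12,197/15) (5,253/15)]
4. After y ≤ 14: [(5,14) (5,10) (5,10) (12,10) (12,197/15) (83/8,14)]
5. Canonical ring: [(5,10) (12,10) (12,197/15) (83/8,14) (5,14)]

Clipped polygon: [(5,10) (12,10) (12,197/15) (83/8,14) (5,14)]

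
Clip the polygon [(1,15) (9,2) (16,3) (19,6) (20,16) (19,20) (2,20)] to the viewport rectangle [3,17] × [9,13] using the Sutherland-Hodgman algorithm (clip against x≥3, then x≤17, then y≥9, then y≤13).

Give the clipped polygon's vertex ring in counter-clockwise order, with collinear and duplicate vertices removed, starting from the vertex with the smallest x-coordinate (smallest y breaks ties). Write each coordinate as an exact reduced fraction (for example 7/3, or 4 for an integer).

Clipped polygon: [(3,47/4) (61/13,9) (17,9) (17,13) (3,13)]

1. After x ≥ 3: [(3,47/4) (9,2) (16,3) (19,6) (20,16) (19,20) (3,20)]
2. After x ≤ 17: [(3,47/4) (9,2) (16,3) (17,4) (17,20) (3,20)]
3. After y ≥ 9: [(3,47/4) (61/13,9) (17,9) (17,20) (3,20)]
4. After y ≤ 13: [(3,13) (3,47/4) (61/13,9) (17,9) (17,13)]
5. Canonical ring: [(3,47/4) (61/13,9) (17,9) (17,13) (3,13)]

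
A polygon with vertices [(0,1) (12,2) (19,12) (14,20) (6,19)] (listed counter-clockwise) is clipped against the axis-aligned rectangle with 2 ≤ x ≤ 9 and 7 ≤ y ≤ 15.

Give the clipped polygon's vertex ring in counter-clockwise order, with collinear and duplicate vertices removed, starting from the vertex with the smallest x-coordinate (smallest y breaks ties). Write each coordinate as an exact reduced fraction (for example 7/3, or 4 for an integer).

1. After x ≥ 2: [(2,7) (2,7/6) (12,2) (19,12) (14,20) (6,19)]
2. After x ≤ 9: [(2,7) (2,7/6) (9,7/4) (9,155/8) (6,19)]
3. After y ≥ 7: [(2,7) (2,7) (9,7) (9,155/8) (6,19)]
4. After y ≤ 15: [(14/3,15) (2,7) (2,7) (9,7) (9,15)]
5. Canonical ring: [(2,7) (9,7) (9,15) (14/3,15)]

Clipped polygon: [(2,7) (9,7) (9,15) (14/3,15)]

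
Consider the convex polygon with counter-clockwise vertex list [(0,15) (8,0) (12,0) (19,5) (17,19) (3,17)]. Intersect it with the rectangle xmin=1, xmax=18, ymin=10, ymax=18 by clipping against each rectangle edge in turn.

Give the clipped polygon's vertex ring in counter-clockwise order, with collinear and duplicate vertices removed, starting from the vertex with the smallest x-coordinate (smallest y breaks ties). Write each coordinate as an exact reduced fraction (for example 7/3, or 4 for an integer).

Clipped polygon: [(1,105/8) (8/3,10) (18,10) (18,12) (120/7,18) (10,18) (3,17) (1,47/3)]

1. After x ≥ 1: [(1,47/3) (1,105/8) (8,0) (12,0) (19,5) (17,19) (3,17)]
2. After x ≤ 18: [(1,47/3) (1,105/8) (8,0) (12,0) (18,30/7) (18,12) (17,19) (3,17)]
3. After y ≥ 10: [(1,47/3) (1,105/8) (8/3,10) (18,10) (18,12) (17,19) (3,17)]
4. After y ≤ 18: [(1,47/3) (1,105/8) (8/3,10) (18,10) (18,12) (120/7,18) (10,18) (3,17)]
5. Canonical ring: [(1,105/8) (8/3,10) (18,10) (18,12) (120/7,18) (10,18) (3,17) (1,47/3)]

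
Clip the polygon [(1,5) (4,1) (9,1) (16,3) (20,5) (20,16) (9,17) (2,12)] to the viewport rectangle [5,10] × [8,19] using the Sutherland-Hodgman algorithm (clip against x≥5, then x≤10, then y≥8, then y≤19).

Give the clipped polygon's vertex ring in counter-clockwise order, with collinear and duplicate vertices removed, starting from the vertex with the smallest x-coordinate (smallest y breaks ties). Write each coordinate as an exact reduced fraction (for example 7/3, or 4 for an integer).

Clipped polygon: [(5,8) (10,8) (10,186/11) (9,17) (5,99/7)]

1. After x ≥ 5: [(5,1) (9,1) (16,3) (20,5) (20,16) (9,17) (5,99/7)]
2. After x ≤ 10: [(5,1) (9,1) (10,9/7) (10,186/11) (9,17) (5,99/7)]
3. After y ≥ 8: [(5,8) (10,8) (10,186/11) (9,17) (5,99/7)]
4. After y ≤ 19: [(5,8) (10,8) (10,186/11) (9,17) (5,99/7)]
5. Canonical ring: [(5,8) (10,8) (10,186/11) (9,17) (5,99/7)]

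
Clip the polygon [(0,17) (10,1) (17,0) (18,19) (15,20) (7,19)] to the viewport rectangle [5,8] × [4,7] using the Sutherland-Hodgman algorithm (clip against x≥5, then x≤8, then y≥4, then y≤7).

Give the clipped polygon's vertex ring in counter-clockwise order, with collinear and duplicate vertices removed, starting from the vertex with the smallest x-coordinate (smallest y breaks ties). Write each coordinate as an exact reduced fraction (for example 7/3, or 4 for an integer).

1. After x ≥ 5: [(5,129/7) (5,9) (10,1) (17,0) (18,19) (15,20) (7,19)]
2. After x ≤ 8: [(5,129/7) (5,9) (8,21/5) (8,153/8) (7,19)]
3. After y ≥ 4: [(5,129/7) (5,9) (8,21/5) (8,153/8) (7,19)]
4. After y ≤ 7: [(25/4,7) (8,21/5) (8,7)]
5. Canonical ring: [(25/4,7) (8,21/5) (8,7)]

Clipped polygon: [(25/4,7) (8,21/5) (8,7)]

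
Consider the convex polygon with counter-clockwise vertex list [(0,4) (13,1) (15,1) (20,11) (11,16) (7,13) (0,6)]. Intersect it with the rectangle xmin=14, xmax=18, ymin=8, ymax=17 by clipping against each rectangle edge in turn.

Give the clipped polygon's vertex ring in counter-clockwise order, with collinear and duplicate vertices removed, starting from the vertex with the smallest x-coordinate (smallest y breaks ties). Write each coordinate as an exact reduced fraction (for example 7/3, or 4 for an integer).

1. After x ≥ 14: [(14,1) (15,1) (20,11) (14,43/3)]
2. After x ≤ 18: [(14,1) (15,1) (18,7) (18,109/9) (14,43/3)]
3. After y ≥ 8: [(14,8) (18,8) (18,109/9) (14,43/3)]
4. After y ≤ 17: [(14,8) (18,8) (18,109/9) (14,43/3)]
5. Canonical ring: [(14,8) (18,8) (18,109/9) (14,43/3)]

Clipped polygon: [(14,8) (18,8) (18,109/9) (14,43/3)]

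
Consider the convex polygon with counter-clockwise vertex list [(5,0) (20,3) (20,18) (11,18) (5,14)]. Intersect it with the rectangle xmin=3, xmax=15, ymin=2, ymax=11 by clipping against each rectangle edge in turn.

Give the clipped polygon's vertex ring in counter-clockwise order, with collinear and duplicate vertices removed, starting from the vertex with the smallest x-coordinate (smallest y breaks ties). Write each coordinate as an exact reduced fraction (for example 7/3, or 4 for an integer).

Clipped polygon: [(5,2) (15,2) (15,11) (5,11)]

1. After x ≥ 3: [(5,0) (20,3) (20,18) (11,18) (5,14)]
2. After x ≤ 15: [(5,0) (15,2) (15,18) (11,18) (5,14)]
3. After y ≥ 2: [(5,2) (15,2) (15,2) (15,18) (11,18) (5,14)]
4. After y ≤ 11: [(5,11) (5,2) (15,2) (15,2) (15,11)]
5. Canonical ring: [(5,2) (15,2) (15,11) (5,11)]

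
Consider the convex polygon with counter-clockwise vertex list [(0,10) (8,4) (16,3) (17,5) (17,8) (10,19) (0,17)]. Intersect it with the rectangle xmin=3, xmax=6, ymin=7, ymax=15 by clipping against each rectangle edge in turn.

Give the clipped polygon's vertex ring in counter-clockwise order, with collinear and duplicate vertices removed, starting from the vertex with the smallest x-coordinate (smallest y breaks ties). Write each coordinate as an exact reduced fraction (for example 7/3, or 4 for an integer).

1. After x ≥ 3: [(3,31/4) (8,4) (16,3) (17,5) (17,8) (10,19) (3,88/5)]
2. After x ≤ 6: [(3,31/4) (6,11/2) (6,91/5) (3,88/5)]
3. After y ≥ 7: [(3,31/4) (4,7) (6,7) (6,91/5) (3,88/5)]
4. After y ≤ 15: [(3,15) (3,31/4) (4,7) (6,7) (6,15)]
5. Canonical ring: [(3,31/4) (4,7) (6,7) (6,15) (3,15)]

Clipped polygon: [(3,31/4) (4,7) (6,7) (6,15) (3,15)]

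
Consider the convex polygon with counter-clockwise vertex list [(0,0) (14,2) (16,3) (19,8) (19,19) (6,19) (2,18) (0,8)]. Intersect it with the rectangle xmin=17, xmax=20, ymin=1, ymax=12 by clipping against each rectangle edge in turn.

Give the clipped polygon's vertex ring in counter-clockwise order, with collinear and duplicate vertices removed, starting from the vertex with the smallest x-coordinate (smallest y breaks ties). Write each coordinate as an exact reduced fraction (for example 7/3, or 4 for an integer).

Clipped polygon: [(17,14/3) (19,8) (19,12) (17,12)]

1. After x ≥ 17: [(17,14/3) (19,8) (19,19) (17,19)]
2. After x ≤ 20: [(17,14/3) (19,8) (19,19) (17,19)]
3. After y ≥ 1: [(17,14/3) (19,8) (19,19) (17,19)]
4. After y ≤ 12: [(17,12) (17,14/3) (19,8) (19,12)]
5. Canonical ring: [(17,14/3) (19,8) (19,12) (17,12)]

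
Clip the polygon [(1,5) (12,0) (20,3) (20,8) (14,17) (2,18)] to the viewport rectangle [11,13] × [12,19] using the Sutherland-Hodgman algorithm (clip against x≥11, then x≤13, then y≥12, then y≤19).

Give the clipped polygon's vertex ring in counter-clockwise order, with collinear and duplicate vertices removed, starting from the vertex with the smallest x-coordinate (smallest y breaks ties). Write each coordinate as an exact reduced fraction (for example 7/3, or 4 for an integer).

Clipped polygon: [(11,12) (13,12) (13,205/12) (11,69/4)]

1. After x ≥ 11: [(11,5/11) (12,0) (20,3) (20,8) (14,17) (11,69/4)]
2. After x ≤ 13: [(11,5/11) (12,0) (13,3/8) (13,205/12) (11,69/4)]
3. After y ≥ 12: [(11,12) (13,12) (13,205/12) (11,69/4)]
4. After y ≤ 19: [(11,12) (13,12) (13,205/12) (11,69/4)]
5. Canonical ring: [(11,12) (13,12) (13,205/12) (11,69/4)]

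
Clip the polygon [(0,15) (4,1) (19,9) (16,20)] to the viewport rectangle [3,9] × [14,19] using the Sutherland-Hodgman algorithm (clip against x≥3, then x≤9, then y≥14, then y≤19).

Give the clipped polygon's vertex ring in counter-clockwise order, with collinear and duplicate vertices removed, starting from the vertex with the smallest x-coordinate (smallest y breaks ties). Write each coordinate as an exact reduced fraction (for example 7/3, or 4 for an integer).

Clipped polygon: [(3,14) (9,14) (9,285/16) (3,255/16)]

1. After x ≥ 3: [(3,255/16) (3,9/2) (4,1) (19,9) (16,20)]
2. After x ≤ 9: [(9,285/16) (3,255/16) (3,9/2) (4,1) (9,11/3)]
3. After y ≥ 14: [(9,14) (9,285/16) (3,255/16) (3,14)]
4. After y ≤ 19: [(9,14) (9,285/16) (3,255/16) (3,14)]
5. Canonical ring: [(3,14) (9,14) (9,285/16) (3,255/16)]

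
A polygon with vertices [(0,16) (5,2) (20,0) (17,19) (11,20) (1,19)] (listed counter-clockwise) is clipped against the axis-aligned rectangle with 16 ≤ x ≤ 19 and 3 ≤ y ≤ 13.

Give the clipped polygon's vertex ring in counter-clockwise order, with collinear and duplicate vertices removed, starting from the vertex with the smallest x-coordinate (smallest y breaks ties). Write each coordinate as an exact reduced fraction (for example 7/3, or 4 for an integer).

1. After x ≥ 16: [(16,8/15) (20,0) (17,19) (16,115/6)]
2. After x ≤ 19: [(16,8/15) (19,2/15) (19,19/3) (17,19) (16,115/6)]
3. After y ≥ 3: [(16,3) (19,3) (19,19/3) (17,19) (16,115/6)]
4. After y ≤ 13: [(16,13) (16,3) (19,3) (19,19/3) (341/19,13)]
5. Canonical ring: [(16,3) (19,3) (19,19/3) (341/19,13) (16,13)]

Clipped polygon: [(16,3) (19,3) (19,19/3) (341/19,13) (16,13)]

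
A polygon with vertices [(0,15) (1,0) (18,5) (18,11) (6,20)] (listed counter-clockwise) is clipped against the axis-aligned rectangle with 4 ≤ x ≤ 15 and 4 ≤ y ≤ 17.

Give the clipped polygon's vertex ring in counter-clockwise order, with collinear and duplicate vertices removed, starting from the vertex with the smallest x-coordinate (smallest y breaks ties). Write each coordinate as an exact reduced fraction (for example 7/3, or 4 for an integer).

Clipped polygon: [(4,4) (73/5,4) (15,70/17) (15,53/4) (10,17) (4,17)]

1. After x ≥ 4: [(4,55/3) (4,15/17) (18,5) (18,11) (6,20)]
2. After x ≤ 15: [(4,55/3) (4,15/17) (15,70/17) (15,53/4) (6,20)]
3. After y ≥ 4: [(4,55/3) (4,4) (73/5,4) (15,70/17) (15,53/4) (6,20)]
4. After y ≤ 17: [(4,17) (4,4) (73/5,4) (15,70/17) (15,53/4) (10,17)]
5. Canonical ring: [(4,4) (73/5,4) (15,70/17) (15,53/4) (10,17) (4,17)]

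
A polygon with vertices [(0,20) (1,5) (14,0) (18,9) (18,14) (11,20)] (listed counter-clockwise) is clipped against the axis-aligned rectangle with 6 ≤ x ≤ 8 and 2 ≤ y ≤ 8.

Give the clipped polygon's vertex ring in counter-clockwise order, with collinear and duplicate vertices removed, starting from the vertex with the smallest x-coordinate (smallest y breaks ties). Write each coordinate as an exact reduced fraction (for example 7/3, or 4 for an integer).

Clipped polygon: [(6,40/13) (8,30/13) (8,8) (6,8)]

1. After x ≥ 6: [(6,20) (6,40/13) (14,0) (18,9) (18,14) (11,20)]
2. After x ≤ 8: [(8,20) (6,20) (6,40/13) (8,30/13)]
3. After y ≥ 2: [(8,20) (6,20) (6,40/13) (8,30/13)]
4. After y ≤ 8: [(8,8) (6,8) (6,40/13) (8,30/13)]
5. Canonical ring: [(6,40/13) (8,30/13) (8,8) (6,8)]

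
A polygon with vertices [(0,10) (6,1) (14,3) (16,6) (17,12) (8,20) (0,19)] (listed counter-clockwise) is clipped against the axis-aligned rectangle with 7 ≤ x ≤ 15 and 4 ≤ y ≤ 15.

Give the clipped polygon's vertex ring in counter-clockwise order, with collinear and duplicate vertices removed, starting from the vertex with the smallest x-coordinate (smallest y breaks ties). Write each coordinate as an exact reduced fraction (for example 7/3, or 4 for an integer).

Clipped polygon: [(7,4) (44/3,4) (15,9/2) (15,124/9) (109/8,15) (7,15)]

1. After x ≥ 7: [(7,5/4) (14,3) (16,6) (17,12) (8,20) (7,159/8)]
2. After x ≤ 15: [(7,5/4) (14,3) (15,9/2) (15,124/9) (8,20) (7,159/8)]
3. After y ≥ 4: [(7,4) (44/3,4) (15,9/2) (15,124/9) (8,20) (7,159/8)]
4. After y ≤ 15: [(7,15) (7,4) (44/3,4) (15,9/2) (15,124/9) (109/8,15)]
5. Canonical ring: [(7,4) (44/3,4) (15,9/2) (15,124/9) (109/8,15) (7,15)]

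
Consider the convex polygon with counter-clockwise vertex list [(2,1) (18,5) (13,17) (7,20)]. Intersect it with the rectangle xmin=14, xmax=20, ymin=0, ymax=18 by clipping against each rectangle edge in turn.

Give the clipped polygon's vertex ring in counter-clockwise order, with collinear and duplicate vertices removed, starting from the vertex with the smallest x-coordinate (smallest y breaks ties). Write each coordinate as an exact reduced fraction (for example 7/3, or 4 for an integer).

1. After x ≥ 14: [(14,4) (18,5) (14,73/5)]
2. After x ≤ 20: [(14,4) (18,5) (14,73/5)]
3. After y ≥ 0: [(14,4) (18,5) (14,73/5)]
4. After y ≤ 18: [(14,4) (18,5) (14,73/5)]
5. Canonical ring: [(14,4) (18,5) (14,73/5)]

Clipped polygon: [(14,4) (18,5) (14,73/5)]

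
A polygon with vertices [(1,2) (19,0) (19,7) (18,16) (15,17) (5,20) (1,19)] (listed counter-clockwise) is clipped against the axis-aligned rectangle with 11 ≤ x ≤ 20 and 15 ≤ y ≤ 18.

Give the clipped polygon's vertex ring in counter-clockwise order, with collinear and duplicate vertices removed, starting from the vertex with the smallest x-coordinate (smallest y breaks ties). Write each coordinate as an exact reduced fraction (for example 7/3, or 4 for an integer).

Clipped polygon: [(11,15) (163/9,15) (18,16) (15,17) (35/3,18) (11,18)]

1. After x ≥ 11: [(11,8/9) (19,0) (19,7) (18,16) (15,17) (11,91/5)]
2. After x ≤ 20: [(11,8/9) (19,0) (19,7) (18,16) (15,17) (11,91/5)]
3. After y ≥ 15: [(11,15) (163/9,15) (18,16) (15,17) (11,91/5)]
4. After y ≤ 18: [(11,18) (11,15) (163/9,15) (18,16) (15,17) (35/3,18)]
5. Canonical ring: [(11,15) (163/9,15) (18,16) (15,17) (35/3,18) (11,18)]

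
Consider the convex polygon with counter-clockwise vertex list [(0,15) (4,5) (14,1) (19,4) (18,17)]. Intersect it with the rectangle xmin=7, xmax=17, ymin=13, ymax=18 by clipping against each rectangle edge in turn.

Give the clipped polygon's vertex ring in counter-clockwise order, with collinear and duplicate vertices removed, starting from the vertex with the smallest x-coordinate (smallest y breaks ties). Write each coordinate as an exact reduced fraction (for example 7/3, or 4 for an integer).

Clipped polygon: [(7,13) (17,13) (17,152/9) (7,142/9)]

1. After x ≥ 7: [(7,142/9) (7,19/5) (14,1) (19,4) (18,17)]
2. After x ≤ 17: [(17,152/9) (7,142/9) (7,19/5) (14,1) (17,14/5)]
3. After y ≥ 13: [(17,13) (17,152/9) (7,142/9) (7,13)]
4. After y ≤ 18: [(17,13) (17,152/9) (7,142/9) (7,13)]
5. Canonical ring: [(7,13) (17,13) (17,152/9) (7,142/9)]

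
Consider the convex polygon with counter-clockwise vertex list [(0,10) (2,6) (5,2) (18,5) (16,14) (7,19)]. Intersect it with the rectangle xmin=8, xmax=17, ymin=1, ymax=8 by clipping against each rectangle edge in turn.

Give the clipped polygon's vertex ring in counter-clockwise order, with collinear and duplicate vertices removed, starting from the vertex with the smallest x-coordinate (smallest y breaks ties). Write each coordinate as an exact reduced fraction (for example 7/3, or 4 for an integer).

Clipped polygon: [(8,35/13) (17,62/13) (17,8) (8,8)]

1. After x ≥ 8: [(8,35/13) (18,5) (16,14) (8,166/9)]
2. After x ≤ 17: [(8,35/13) (17,62/13) (17,19/2) (16,14) (8,166/9)]
3. After y ≥ 1: [(8,35/13) (17,62/13) (17,19/2) (16,14) (8,166/9)]
4. After y ≤ 8: [(8,8) (8,35/13) (17,62/13) (17,8)]
5. Canonical ring: [(8,35/13) (17,62/13) (17,8) (8,8)]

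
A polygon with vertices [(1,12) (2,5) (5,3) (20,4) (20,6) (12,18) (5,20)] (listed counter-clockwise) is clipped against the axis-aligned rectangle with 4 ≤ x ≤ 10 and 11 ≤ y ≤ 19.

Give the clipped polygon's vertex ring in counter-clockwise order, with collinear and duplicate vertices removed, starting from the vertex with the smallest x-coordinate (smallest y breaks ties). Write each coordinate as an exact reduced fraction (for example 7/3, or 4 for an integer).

1. After x ≥ 4: [(4,18) (4,11/3) (5,3) (20,4) (20,6) (12,18) (5,20)]
2. After x ≤ 10: [(4,18) (4,11/3) (5,3) (10,10/3) (10,130/7) (5,20)]
3. After y ≥ 11: [(4,18) (4,11) (10,11) (10,130/7) (5,20)]
4. After y ≤ 19: [(9/2,19) (4,18) (4,11) (10,11) (10,130/7) (17/2,19)]
5. Canonical ring: [(4,11) (10,11) (10,130/7) (17/2,19) (9/2,19) (4,18)]

Clipped polygon: [(4,11) (10,11) (10,130/7) (17/2,19) (9/2,19) (4,18)]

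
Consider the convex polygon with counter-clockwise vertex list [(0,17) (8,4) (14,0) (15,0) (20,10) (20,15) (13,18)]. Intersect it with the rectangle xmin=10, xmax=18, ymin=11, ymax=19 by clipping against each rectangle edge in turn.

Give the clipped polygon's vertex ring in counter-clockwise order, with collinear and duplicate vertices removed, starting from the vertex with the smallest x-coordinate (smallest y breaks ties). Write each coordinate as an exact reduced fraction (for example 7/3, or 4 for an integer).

1. After x ≥ 10: [(10,231/13) (10,8/3) (14,0) (15,0) (20,10) (20,15) (13,18)]
2. After x ≤ 18: [(10,231/13) (10,8/3) (14,0) (15,0) (18,6) (18,111/7) (13,18)]
3. After y ≥ 11: [(10,231/13) (10,11) (18,11) (18,111/7) (13,18)]
4. After y ≤ 19: [(10,231/13) (10,11) (18,11) (18,111/7) (13,18)]
5. Canonical ring: [(10,11) (18,11) (18,111/7) (13,18) (10,231/13)]

Clipped polygon: [(10,11) (18,11) (18,111/7) (13,18) (10,231/13)]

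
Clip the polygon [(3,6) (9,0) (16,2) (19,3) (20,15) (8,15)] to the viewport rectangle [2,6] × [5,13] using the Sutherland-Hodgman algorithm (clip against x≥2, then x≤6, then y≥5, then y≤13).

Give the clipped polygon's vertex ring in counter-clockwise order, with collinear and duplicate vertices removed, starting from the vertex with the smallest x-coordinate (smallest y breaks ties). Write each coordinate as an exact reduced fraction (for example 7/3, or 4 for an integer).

1. After x ≥ 2: [(3,6) (9,0) (16,2) (19,3) (20,15) (8,15)]
2. After x ≤ 6: [(6,57/5) (3,6) (6,3)]
3. After y ≥ 5: [(6,5) (6,57/5) (3,6) (4,5)]
4. After y ≤ 13: [(6,5) (6,57/5) (3,6) (4,5)]
5. Canonical ring: [(3,6) (4,5) (6,5) (6,57/5)]

Clipped polygon: [(3,6) (4,5) (6,5) (6,57/5)]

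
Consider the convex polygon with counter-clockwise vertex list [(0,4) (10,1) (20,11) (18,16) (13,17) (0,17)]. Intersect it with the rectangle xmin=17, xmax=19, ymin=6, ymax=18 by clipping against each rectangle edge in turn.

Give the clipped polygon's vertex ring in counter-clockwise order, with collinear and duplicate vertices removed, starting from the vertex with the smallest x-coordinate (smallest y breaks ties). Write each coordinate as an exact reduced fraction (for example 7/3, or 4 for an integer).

Clipped polygon: [(17,8) (19,10) (19,27/2) (18,16) (17,81/5)]

1. After x ≥ 17: [(17,8) (20,11) (18,16) (17,81/5)]
2. After x ≤ 19: [(17,8) (19,10) (19,27/2) (18,16) (17,81/5)]
3. After y ≥ 6: [(17,8) (19,10) (19,27/2) (18,16) (17,81/5)]
4. After y ≤ 18: [(17,8) (19,10) (19,27/2) (18,16) (17,81/5)]
5. Canonical ring: [(17,8) (19,10) (19,27/2) (18,16) (17,81/5)]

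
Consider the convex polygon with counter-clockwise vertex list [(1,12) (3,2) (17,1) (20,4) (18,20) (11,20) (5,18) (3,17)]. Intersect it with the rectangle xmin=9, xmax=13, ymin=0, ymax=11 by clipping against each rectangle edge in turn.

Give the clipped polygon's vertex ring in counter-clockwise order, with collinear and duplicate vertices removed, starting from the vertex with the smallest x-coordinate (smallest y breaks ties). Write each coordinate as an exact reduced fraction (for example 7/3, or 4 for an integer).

Clipped polygon: [(9,11/7) (13,9/7) (13,11) (9,11)]

1. After x ≥ 9: [(9,11/7) (17,1) (20,4) (18,20) (11,20) (9,58/3)]
2. After x ≤ 13: [(9,11/7) (13,9/7) (13,20) (11,20) (9,58/3)]
3. After y ≥ 0: [(9,11/7) (13,9/7) (13,20) (11,20) (9,58/3)]
4. After y ≤ 11: [(9,11) (9,11/7) (13,9/7) (13,11)]
5. Canonical ring: [(9,11/7) (13,9/7) (13,11) (9,11)]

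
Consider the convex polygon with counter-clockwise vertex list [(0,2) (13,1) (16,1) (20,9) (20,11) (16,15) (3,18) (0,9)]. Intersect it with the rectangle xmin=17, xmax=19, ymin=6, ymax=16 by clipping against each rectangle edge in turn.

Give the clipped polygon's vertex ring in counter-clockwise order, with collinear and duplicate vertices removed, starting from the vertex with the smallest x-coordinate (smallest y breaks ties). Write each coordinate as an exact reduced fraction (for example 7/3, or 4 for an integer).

Clipped polygon: [(17,6) (37/2,6) (19,7) (19,12) (17,14)]

1. After x ≥ 17: [(17,3) (20,9) (20,11) (17,14)]
2. After x ≤ 19: [(17,3) (19,7) (19,12) (17,14)]
3. After y ≥ 6: [(17,6) (37/2,6) (19,7) (19,12) (17,14)]
4. After y ≤ 16: [(17,6) (37/2,6) (19,7) (19,12) (17,14)]
5. Canonical ring: [(17,6) (37/2,6) (19,7) (19,12) (17,14)]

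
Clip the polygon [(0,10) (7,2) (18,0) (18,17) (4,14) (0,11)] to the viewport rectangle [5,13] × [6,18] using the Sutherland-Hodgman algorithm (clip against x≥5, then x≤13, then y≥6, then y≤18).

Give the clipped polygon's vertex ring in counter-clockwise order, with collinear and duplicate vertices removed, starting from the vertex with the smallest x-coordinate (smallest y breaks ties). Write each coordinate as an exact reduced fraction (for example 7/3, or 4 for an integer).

Clipped polygon: [(5,6) (13,6) (13,223/14) (5,199/14)]

1. After x ≥ 5: [(5,30/7) (7,2) (18,0) (18,17) (5,199/14)]
2. After x ≤ 13: [(5,30/7) (7,2) (13,10/11) (13,223/14) (5,199/14)]
3. After y ≥ 6: [(5,6) (13,6) (13,223/14) (5,199/14)]
4. After y ≤ 18: [(5,6) (13,6) (13,223/14) (5,199/14)]
5. Canonical ring: [(5,6) (13,6) (13,223/14) (5,199/14)]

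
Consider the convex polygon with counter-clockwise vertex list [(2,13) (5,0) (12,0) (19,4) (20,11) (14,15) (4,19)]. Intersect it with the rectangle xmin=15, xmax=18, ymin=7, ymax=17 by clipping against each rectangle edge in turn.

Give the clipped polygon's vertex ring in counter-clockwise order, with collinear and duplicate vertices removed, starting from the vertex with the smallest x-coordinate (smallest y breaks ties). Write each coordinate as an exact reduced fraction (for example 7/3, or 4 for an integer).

1. After x ≥ 15: [(15,12/7) (19,4) (20,11) (15,43/3)]
2. After x ≤ 18: [(15,12/7) (18,24/7) (18,37/3) (15,43/3)]
3. After y ≥ 7: [(15,7) (18,7) (18,37/3) (15,43/3)]
4. After y ≤ 17: [(15,7) (18,7) (18,37/3) (15,43/3)]
5. Canonical ring: [(15,7) (18,7) (18,37/3) (15,43/3)]

Clipped polygon: [(15,7) (18,7) (18,37/3) (15,43/3)]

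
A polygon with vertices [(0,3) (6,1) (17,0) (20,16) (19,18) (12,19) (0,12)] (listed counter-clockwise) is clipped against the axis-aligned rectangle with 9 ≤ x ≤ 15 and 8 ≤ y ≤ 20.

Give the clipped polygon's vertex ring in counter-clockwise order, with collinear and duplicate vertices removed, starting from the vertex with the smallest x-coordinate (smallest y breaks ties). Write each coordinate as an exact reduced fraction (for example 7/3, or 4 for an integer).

1. After x ≥ 9: [(9,8/11) (17,0) (20,16) (19,18) (12,19) (9,69/4)]
2. After x ≤ 15: [(9,8/11) (15,2/11) (15,130/7) (12,19) (9,69/4)]
3. After y ≥ 8: [(9,8) (15,8) (15,130/7) (12,19) (9,69/4)]
4. After y ≤ 20: [(9,8) (15,8) (15,130/7) (12,19) (9,69/4)]
5. Canonical ring: [(9,8) (15,8) (15,130/7) (12,19) (9,69/4)]

Clipped polygon: [(9,8) (15,8) (15,130/7) (12,19) (9,69/4)]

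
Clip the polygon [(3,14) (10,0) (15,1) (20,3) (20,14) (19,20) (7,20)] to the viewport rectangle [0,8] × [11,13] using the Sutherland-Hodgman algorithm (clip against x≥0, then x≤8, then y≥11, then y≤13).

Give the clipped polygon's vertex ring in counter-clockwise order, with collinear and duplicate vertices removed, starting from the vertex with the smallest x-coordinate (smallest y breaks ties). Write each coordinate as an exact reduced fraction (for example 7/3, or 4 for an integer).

1. After x ≥ 0: [(3,14) (10,0) (15,1) (20,3) (20,14) (19,20) (7,20)]
2. After x ≤ 8: [(3,14) (8,4) (8,20) (7,20)]
3. After y ≥ 11: [(3,14) (9/2,11) (8,11) (8,20) (7,20)]
4. After y ≤ 13: [(7/2,13) (9/2,11) (8,11) (8,13)]
5. Canonical ring: [(7/2,13) (9/2,11) (8,11) (8,13)]

Clipped polygon: [(7/2,13) (9/2,11) (8,11) (8,13)]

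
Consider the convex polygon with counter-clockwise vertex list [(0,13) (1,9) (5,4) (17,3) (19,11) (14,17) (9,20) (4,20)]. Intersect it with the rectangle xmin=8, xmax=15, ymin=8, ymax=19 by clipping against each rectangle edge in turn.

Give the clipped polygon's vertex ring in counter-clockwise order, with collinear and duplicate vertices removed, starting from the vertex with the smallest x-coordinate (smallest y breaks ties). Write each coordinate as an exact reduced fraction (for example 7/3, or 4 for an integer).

1. After x ≥ 8: [(8,15/4) (17,3) (19,11) (14,17) (9,20) (8,20)]
2. After x ≤ 15: [(8,15/4) (15,19/6) (15,79/5) (14,17) (9,20) (8,20)]
3. After y ≥ 8: [(8,8) (15,8) (15,79/5) (14,17) (9,20) (8,20)]
4. After y ≤ 19: [(8,19) (8,8) (15,8) (15,79/5) (14,17) (32/3,19)]
5. Canonical ring: [(8,8) (15,8) (15,79/5) (14,17) (32/3,19) (8,19)]

Clipped polygon: [(8,8) (15,8) (15,79/5) (14,17) (32/3,19) (8,19)]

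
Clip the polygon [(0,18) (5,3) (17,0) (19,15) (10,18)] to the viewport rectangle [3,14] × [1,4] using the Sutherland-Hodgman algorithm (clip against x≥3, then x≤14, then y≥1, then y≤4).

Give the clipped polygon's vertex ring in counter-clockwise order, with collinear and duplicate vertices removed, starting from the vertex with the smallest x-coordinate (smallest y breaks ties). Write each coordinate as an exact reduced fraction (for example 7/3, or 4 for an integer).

1. After x ≥ 3: [(3,18) (3,9) (5,3) (17,0) (19,15) (10,18)]
2. After x ≤ 14: [(3,18) (3,9) (5,3) (14,3/4) (14,50/3) (10,18)]
3. After y ≥ 1: [(3,18) (3,9) (5,3) (13,1) (14,1) (14,50/3) (10,18)]
4. After y ≤ 4: [(14/3,4) (5,3) (13,1) (14,1) (14,4)]
5. Canonical ring: [(14/3,4) (5,3) (13,1) (14,1) (14,4)]

Clipped polygon: [(14/3,4) (5,3) (13,1) (14,1) (14,4)]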